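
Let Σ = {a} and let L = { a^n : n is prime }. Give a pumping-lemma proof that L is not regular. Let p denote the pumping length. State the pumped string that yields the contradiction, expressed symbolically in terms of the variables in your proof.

a^{q(1+k)}

Toward a contradiction, assume L is regular with pumping length p.
Let q be a prime with q ≥ p+2 (infinitely many primes exist), and take w = a^q ∈ L with |w| = q ≥ p.
By the pumping lemma, w = xyz with |xy| ≤ p and |y| ≥ 1.
Then y = a^k for some k with 1 ≤ k ≤ p.
Since 1 ≤ k ≤ p, |xz| = q-k. Pump with i = q+1: |xy^{q+1}z| = (q-k)+(q+1)k = q+qk = q(1+k), which is composite (both factors ≥ 2). So xy^{q+1}z = a^{q(1+k)} ∉ L.
Contradiction. Therefore L is not regular.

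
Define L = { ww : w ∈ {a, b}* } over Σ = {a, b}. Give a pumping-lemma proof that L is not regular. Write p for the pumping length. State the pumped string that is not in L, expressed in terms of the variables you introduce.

Suppose for contradiction that L is regular, and let p be the pumping length.
Take w = a^p b^p a^p b^p = uu where u = a^pb^p; then w ∈ L and |w| = 4p ≥ p.
Write w = xyz as guaranteed by the lemma, with |xy| ≤ p and |y| ≥ 1.
The first p characters of w are a's, so xy (and hence y) consists only of a's. Write y = a^k, 1 ≤ k ≤ p.
Pump with i = 2: xy^2z = a^{p+k} b^p a^p b^p, of length 4p+k. Suppose this equals vv. The string starts with a and ends with b, so v does too; thus the boundary between the two copies of v is a b→a transition. There is exactly one such transition, at position 2p+k, so |v| = 2p+k and |vv| = 4p+2k ≠ 4p+k since k ≥ 1. So xy^2z ∉ L.
Contradiction. Therefore L is not regular.

a^{p+k} b^p a^p b^p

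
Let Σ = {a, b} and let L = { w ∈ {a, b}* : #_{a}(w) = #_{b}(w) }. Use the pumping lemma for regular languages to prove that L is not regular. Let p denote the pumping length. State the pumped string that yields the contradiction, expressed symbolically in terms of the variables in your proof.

a^{p+k} b^p

Assume L is regular; let p be its pumping constant.
Choose w = a^p b^p ∈ L with |w| = 2p ≥ p.
By the pumping lemma, w = xyz with |xy| ≤ p and y is nonempty.
Since the first p symbols of w are all a's and |xy| ≤ p, y lies entirely in the leading a-block: y = a^k for some k with 1 ≤ k ≤ p.
Pump with i = 2: xy^2z = a^{p+k} b^p has p+k occurrences of a but only p of b. Since k ≥ 1 the counts differ, so xy^2z ∉ L.
Contradiction. Therefore L is not regular.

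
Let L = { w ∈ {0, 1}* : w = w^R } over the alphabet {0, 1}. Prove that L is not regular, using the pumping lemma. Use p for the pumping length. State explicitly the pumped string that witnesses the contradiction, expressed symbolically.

0^{p+k} 1 0^p

Assume L is regular. Let p be the pumping length given by the pumping lemma.
Take w = 0^p 1 0^p, a palindrome of length 2p+1 ≥ p.
Write w = xyz as guaranteed by the lemma, with |xy| ≤ p and |y| ≥ 1.
The first p characters of w are 0's, so xy (and hence y) consists only of 0's. Write y = 0^k, 1 ≤ k ≤ p.
Pump with i = 2: xy^2z = 0^{p+k} 1 0^p. Its reverse is 0^p 1 0^{p+k}, which differs from xy^2z since k ≥ 1. So xy^2z is not a palindrome and xy^2z ∉ L.
This is a contradiction; hence L is not regular.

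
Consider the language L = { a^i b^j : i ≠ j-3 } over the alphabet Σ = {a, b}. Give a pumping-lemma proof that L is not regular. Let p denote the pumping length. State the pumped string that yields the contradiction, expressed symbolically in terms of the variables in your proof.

a^{p+p!} b^{p+p!+3}

Suppose for contradiction that L is regular, and let p be the pumping length.
Choose w = a^p b^{p+p!+3}. Since p ≠ (p+p!+3)-3 = p+p!, w ∈ L; and |w| ≥ p.
By the pumping lemma, w = xyz with |xy| ≤ p and y is nonempty.
The first p characters of w are a's, so xy (and hence y) consists only of a's. Write y = a^k, 1 ≤ k ≤ p.
Since 1 ≤ k ≤ p, k divides p!; set t = 1 + p!/k. Then xy^t z has p + (p!/k)·k = p + p! copies of a. Now the a-count is p+p! and (b-count)-3 = (p+p!+3)-3 = p+p!, so i ≠ j-3 fails. So xy^t z = a^{p+p!} b^{p+p!+3} ∉ L.
This is a contradiction; hence L is not regular.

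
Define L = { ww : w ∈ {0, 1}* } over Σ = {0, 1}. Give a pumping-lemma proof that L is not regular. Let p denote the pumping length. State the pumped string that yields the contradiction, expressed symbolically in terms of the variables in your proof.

0^{p+k} 1^p 0^p 1^p

Toward a contradiction, assume L is regular with pumping length p.
Take w = 0^p 1^p 0^p 1^p = uu where u = 0^p1^p; then w ∈ L and |w| = 4p ≥ p.
The pumping lemma gives a decomposition w = xyz where |xy| ≤ p and y is nonempty.
Since the first p symbols of w are all 0's and |xy| ≤ p, y lies entirely in the leading 0-block: y = 0^k for some k with 1 ≤ k ≤ p.
Pump with i = 2: xy^2z = 0^{p+k} 1^p 0^p 1^p, of length 4p+k. Suppose this equals vv. The string starts with 0 and ends with 1, so v does too; thus the boundary between the two copies of v is a 1→0 transition. There is exactly one such transition, at position 2p+k, so |v| = 2p+k and |vv| = 4p+2k ≠ 4p+k since k ≥ 1. So xy^2z ∉ L.
This contradicts the pumping lemma, so L is not regular.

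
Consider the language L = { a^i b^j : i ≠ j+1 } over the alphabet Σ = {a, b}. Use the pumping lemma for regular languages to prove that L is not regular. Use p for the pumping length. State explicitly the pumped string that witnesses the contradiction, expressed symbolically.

Suppose for contradiction that L is regular, and let p be the pumping length.
Choose w = a^p b^{p+p!-1}. Since p ≠ (p+p!-1)+1 = p+p!, w ∈ L; and |w| ≥ p.
By the pumping lemma, w = xyz with |xy| ≤ p and |y| > 0.
Because |xy| ≤ p and w begins with p copies of a, we have y = a^k with 1 ≤ k ≤ p.
Since 1 ≤ k ≤ p, k divides p!; set t = 1 + p!/k. Then xy^t z has p + (p!/k)·k = p + p! copies of a. Now the a-count is p+p! and (b-count)+1 = (p+p!-1)+1 = p+p!, so i ≠ j+1 fails. So xy^t z = a^{p+p!} b^{p+p!-1} ∉ L.
Contradiction. Therefore L is not regular.

a^{p+p!} b^{p+p!-1}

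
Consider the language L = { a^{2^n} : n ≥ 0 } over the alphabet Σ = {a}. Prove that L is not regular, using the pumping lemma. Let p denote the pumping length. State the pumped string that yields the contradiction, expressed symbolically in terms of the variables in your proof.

a^{2^p+k}

Toward a contradiction, assume L is regular with pumping length p.
Take w = a^{2^p} ∈ L with |w| = 2^p ≥ p.
Write w = xyz as guaranteed by the lemma, with |xy| ≤ p and y is nonempty.
Then y = a^k for some k with 1 ≤ k ≤ p.
Pump with i = 2: xy^2z = a^{2^p+k}. Since 1 ≤ k ≤ p < 2^p, we have 2^p < 2^p+k < 2^{p+1}, so 2^p+k is not a power of 2. So xy^2z ∉ L.
This contradicts the pumping lemma, so L is not regular.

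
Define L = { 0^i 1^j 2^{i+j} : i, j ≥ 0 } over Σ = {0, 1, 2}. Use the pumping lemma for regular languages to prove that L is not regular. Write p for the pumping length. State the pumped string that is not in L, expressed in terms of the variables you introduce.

Toward a contradiction, assume L is regular with pumping length p.
Take w = 0^p 1^p 2^{2p} ∈ L (with i=j=p, i+j=2p), |w| = 4p ≥ p.
By the pumping lemma, w = xyz with |xy| ≤ p and |y| ≥ 1.
The first p characters of w are 0's, so xy (and hence y) consists only of 0's. Write y = 0^k, 1 ≤ k ≤ p.
Consider xy^2z = 0^{p+k} 1^p 2^{2p}. Now the 0- and 1-counts sum to 2p+k, but the 2-count is 2p ≠ 2p+k. So xy^2z ∉ L.
This is a contradiction; hence L is not regular.

0^{p+k} 1^p 2^{2p}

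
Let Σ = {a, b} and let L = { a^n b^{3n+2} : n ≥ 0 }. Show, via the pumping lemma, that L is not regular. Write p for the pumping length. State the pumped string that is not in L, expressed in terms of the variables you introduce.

Suppose for contradiction that L is regular, and let p be the pumping length.
Let w = a^p b^{3p+2} ∈ L; note |w| = 4p+2 ≥ p.
By the pumping lemma, w = xyz with |xy| ≤ p and |y| ≥ 1.
Since the first p symbols of w are all a's and |xy| ≤ p, y lies entirely in the leading a-block: y = a^k for some k with 1 ≤ k ≤ p.
Pump with i = 2: xy^2z = a^{p+k} b^{3p+2}. For this to lie in L we would need 3p+2 = 3(p+k)+2, which forces k = 0. But k ≥ 1, so xy^2z ∉ L.
This contradicts the pumping lemma, so L is not regular.

a^{p+k} b^{3p+2}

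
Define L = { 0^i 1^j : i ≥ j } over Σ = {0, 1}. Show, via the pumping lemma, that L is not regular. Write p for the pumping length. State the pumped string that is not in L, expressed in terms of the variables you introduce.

0^{p-k} 1^p

Assume L is regular. Let p be the pumping length given by the pumping lemma.
Choose w = 0^p 1^p ∈ L, with |w| = 2p ≥ p.
Write w = xyz as guaranteed by the lemma, with |xy| ≤ p and |y| > 0.
Since the first p symbols of w are all 0's and |xy| ≤ p, y lies entirely in the leading 0-block: y = 0^k for some k with 1 ≤ k ≤ p.
Consider xy^0z = xz = 0^{p-k} 1^p. Since k ≥ 1, the 0-count p-k is less than p, so i ≥ j fails; thus xz ∉ L.
Contradiction. Therefore L is not regular.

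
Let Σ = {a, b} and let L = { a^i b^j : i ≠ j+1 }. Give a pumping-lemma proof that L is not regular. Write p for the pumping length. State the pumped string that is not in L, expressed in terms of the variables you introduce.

a^{p+p!} b^{p+p!-1}

Toward a contradiction, assume L is regular with pumping length p.
Choose w = a^p b^{p+p!-1}. Since p ≠ (p+p!-1)+1 = p+p!, w ∈ L; and |w| ≥ p.
Write w = xyz as guaranteed by the lemma, with |xy| ≤ p and |y| > 0.
The first p characters of w are a's, so xy (and hence y) consists only of a's. Write y = a^k, 1 ≤ k ≤ p.
Since 1 ≤ k ≤ p, k divides p!; set t = 1 + p!/k. Then xy^t z has p + (p!/k)·k = p + p! copies of a. Now the a-count is p+p! and (b-count)+1 = (p+p!-1)+1 = p+p!, so i ≠ j+1 fails. So xy^t z = a^{p+p!} b^{p+p!-1} ∉ L.
Contradiction. Therefore L is not regular.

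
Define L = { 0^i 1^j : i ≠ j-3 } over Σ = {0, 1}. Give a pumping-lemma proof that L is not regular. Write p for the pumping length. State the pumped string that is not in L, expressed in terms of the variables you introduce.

Assume L is regular; let p be its pumping constant.
Choose w = 0^p 1^{p+p!+3}. Since p ≠ (p+p!+3)-3 = p+p!, w ∈ L; and |w| ≥ p.
The pumping lemma gives a decomposition w = xyz where |xy| ≤ p and |y| ≥ 1.
Since the first p symbols of w are all 0's and |xy| ≤ p, y lies entirely in the leading 0-block: y = 0^k for some k with 1 ≤ k ≤ p.
Since 1 ≤ k ≤ p, k divides p!; set t = 1 + p!/k. Then xy^t z has p + (p!/k)·k = p + p! copies of 0. Now the 0-count is p+p! and (1-count)-3 = (p+p!+3)-3 = p+p!, so i ≠ j-3 fails. So xy^t z = 0^{p+p!} 1^{p+p!+3} ∉ L.
Contradiction. Therefore L is not regular.

0^{p+p!} 1^{p+p!+3}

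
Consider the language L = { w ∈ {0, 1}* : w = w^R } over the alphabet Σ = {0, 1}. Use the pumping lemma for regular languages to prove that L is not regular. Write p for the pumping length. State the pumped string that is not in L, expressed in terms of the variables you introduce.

Suppose for contradiction that L is regular, and let p be the pumping length.
Take w = 0^p 1 0^p, a palindrome of length 2p+1 ≥ p.
Write w = xyz as guaranteed by the lemma, with |xy| ≤ p and y is nonempty.
Because |xy| ≤ p and w begins with p copies of 0, we have y = 0^k with 1 ≤ k ≤ p.
Pump with i = 2: xy^2z = 0^{p+k} 1 0^p. Its reverse is 0^p 1 0^{p+k}, which differs from xy^2z since k ≥ 1. So xy^2z is not a palindrome and xy^2z ∉ L.
This contradicts the pumping lemma, so L is not regular.

0^{p+k} 1 0^p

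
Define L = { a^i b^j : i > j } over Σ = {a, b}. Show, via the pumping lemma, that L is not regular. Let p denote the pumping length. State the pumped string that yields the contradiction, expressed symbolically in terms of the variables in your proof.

a^{p+1-k} b^p

Assume L is regular; let p be its pumping constant.
Choose w = a^{p+1} b^p ∈ L, with |w| = 2p+1 ≥ p.
By the pumping lemma, w = xyz with |xy| ≤ p and y is nonempty.
The first p characters of w are a's, so xy (and hence y) consists only of a's. Write y = a^k, 1 ≤ k ≤ p.
Consider xy^0z = xz = a^{p+1-k} b^p. Since k ≥ 1, the a-count p+1-k is at most p, so i > j fails; thus xz ∉ L.
This is a contradiction; hence L is not regular.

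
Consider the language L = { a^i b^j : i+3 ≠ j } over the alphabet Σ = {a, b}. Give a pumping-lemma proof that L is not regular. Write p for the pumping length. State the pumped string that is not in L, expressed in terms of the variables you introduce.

Toward a contradiction, assume L is regular with pumping length p.
Choose w = a^p b^{p+p!+3}. Since p ≠ (p+p!+3)-3 = p+p!, w ∈ L; and |w| ≥ p.
By the pumping lemma, w = xyz with |xy| ≤ p and |y| > 0.
Since the first p symbols of w are all a's and |xy| ≤ p, y lies entirely in the leading a-block: y = a^k for some k with 1 ≤ k ≤ p.
Since 1 ≤ k ≤ p, k divides p!; set t = 1 + p!/k. Then xy^t z has p + (p!/k)·k = p + p! copies of a. Now the a-count is p+p! and (b-count)-3 = (p+p!+3)-3 = p+p!, so i+3 ≠ j fails. So xy^t z = a^{p+p!} b^{p+p!+3} ∉ L.
Contradiction. Therefore L is not regular.

a^{p+p!} b^{p+p!+3}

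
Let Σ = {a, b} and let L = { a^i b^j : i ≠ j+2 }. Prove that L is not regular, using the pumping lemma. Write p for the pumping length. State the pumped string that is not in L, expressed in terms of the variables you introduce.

a^{p+p!} b^{p+p!-2}

Toward a contradiction, assume L is regular with pumping length p.
Choose w = a^p b^{p+p!-2}. Since p ≠ (p+p!-2)+2 = p+p!, w ∈ L; and |w| ≥ p.
The pumping lemma gives a decomposition w = xyz where |xy| ≤ p and y is nonempty.
Since the first p symbols of w are all a's and |xy| ≤ p, y lies entirely in the leading a-block: y = a^k for some k with 1 ≤ k ≤ p.
Since 1 ≤ k ≤ p, k divides p!; set t = 1 + p!/k. Then xy^t z has p + (p!/k)·k = p + p! copies of a. Now the a-count is p+p! and (b-count)+2 = (p+p!-2)+2 = p+p!, so i ≠ j+2 fails. So xy^t z = a^{p+p!} b^{p+p!-2} ∉ L.
Contradiction. Therefore L is not regular.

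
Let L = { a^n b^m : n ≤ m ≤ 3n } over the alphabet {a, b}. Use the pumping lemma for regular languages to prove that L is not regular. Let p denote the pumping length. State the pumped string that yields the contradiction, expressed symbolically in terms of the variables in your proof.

Suppose for contradiction that L is regular, and let p be the pumping length.
Take w = a^p b^p ∈ L (since p ≤ p ≤ 3p), with |w| = 2p ≥ p.
The pumping lemma gives a decomposition w = xyz where |xy| ≤ p and |y| > 0.
Because |xy| ≤ p and w begins with p copies of a, we have y = a^k with 1 ≤ k ≤ p.
Pump with i = 2: xy^2z = a^{p+k} b^p. Now n = p+k > p = m, so the condition n ≤ m fails. Thus xy^2z ∉ L.
This contradicts the pumping lemma, so L is not regular.

a^{p+k} b^p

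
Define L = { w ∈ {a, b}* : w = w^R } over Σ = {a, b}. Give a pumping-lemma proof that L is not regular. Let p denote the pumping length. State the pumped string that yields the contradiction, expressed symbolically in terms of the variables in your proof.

Assume L is regular. Let p be the pumping length given by the pumping lemma.
Take w = a^p b a^p, a palindrome of length 2p+1 ≥ p.
The pumping lemma gives a decomposition w = xyz where |xy| ≤ p and |y| > 0.
The first p characters of w are a's, so xy (and hence y) consists only of a's. Write y = a^k, 1 ≤ k ≤ p.
Pump with i = 2: xy^2z = a^{p+k} b a^p. Its reverse is a^p b a^{p+k}, which differs from xy^2z since k ≥ 1. So xy^2z is not a palindrome and xy^2z ∉ L.
Contradiction. Therefore L is not regular.

a^{p+k} b a^p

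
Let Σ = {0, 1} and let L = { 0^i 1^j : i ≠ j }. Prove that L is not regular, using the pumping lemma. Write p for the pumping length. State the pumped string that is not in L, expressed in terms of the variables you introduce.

Suppose for contradiction that L is regular, and let p be the pumping length.
Choose w = 0^p 1^{p+p!}. Since p ≠ p+p!, w ∈ L; and |w| ≥ p.
The pumping lemma gives a decomposition w = xyz where |xy| ≤ p and y is nonempty.
Since the first p symbols of w are all 0's and |xy| ≤ p, y lies entirely in the leading 0-block: y = 0^k for some k with 1 ≤ k ≤ p.
Since 1 ≤ k ≤ p, k divides p!; set t = 1 + p!/k. Then xy^t z has p + (p!/k)·k = p + p! copies of 0. Now the 0-count equals the 1-count, so i ≠ j fails. So xy^t z = 0^{p+p!} 1^{p+p!} ∉ L.
Contradiction. Therefore L is not regular.

0^{p+p!} 1^{p+p!}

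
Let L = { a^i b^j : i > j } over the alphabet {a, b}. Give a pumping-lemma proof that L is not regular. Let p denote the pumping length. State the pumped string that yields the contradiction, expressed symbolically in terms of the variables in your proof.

a^{p+1-k} b^p

Suppose for contradiction that L is regular, and let p be the pumping length.
Choose w = a^{p+1} b^p ∈ L, with |w| = 2p+1 ≥ p.
Write w = xyz as guaranteed by the lemma, with |xy| ≤ p and y is nonempty.
The first p characters of w are a's, so xy (and hence y) consists only of a's. Write y = a^k, 1 ≤ k ≤ p.
Consider xy^0z = xz = a^{p+1-k} b^p. Since k ≥ 1, the a-count p+1-k is at most p, so i > j fails; thus xz ∉ L.
This is a contradiction; hence L is not regular.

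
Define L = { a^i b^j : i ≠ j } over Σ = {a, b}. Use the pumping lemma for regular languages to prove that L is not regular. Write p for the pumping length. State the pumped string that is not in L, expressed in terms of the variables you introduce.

Suppose for contradiction that L is regular, and let p be the pumping length.
Choose w = a^p b^{p+p!}. Since p ≠ p+p!, w ∈ L; and |w| ≥ p.
Write w = xyz as guaranteed by the lemma, with |xy| ≤ p and y is nonempty.
The first p characters of w are a's, so xy (and hence y) consists only of a's. Write y = a^k, 1 ≤ k ≤ p.
Since 1 ≤ k ≤ p, k divides p!; set t = 1 + p!/k. Then xy^t z has p + (p!/k)·k = p + p! copies of a. Now the a-count equals the b-count, so i ≠ j fails. So xy^t z = a^{p+p!} b^{p+p!} ∉ L.
This is a contradiction; hence L is not regular.

a^{p+p!} b^{p+p!}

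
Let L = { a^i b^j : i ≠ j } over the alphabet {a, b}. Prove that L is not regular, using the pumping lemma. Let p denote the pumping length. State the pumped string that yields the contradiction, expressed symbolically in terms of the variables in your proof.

Toward a contradiction, assume L is regular with pumping length p.
Choose w = a^p b^{p+p!}. Since p ≠ p+p!, w ∈ L; and |w| ≥ p.
By the pumping lemma, w = xyz with |xy| ≤ p and |y| > 0.
Since the first p symbols of w are all a's and |xy| ≤ p, y lies entirely in the leading a-block: y = a^k for some k with 1 ≤ k ≤ p.
Since 1 ≤ k ≤ p, k divides p!; set t = 1 + p!/k. Then xy^t z has p + (p!/k)·k = p + p! copies of a. Now the a-count equals the b-count, so i ≠ j fails. So xy^t z = a^{p+p!} b^{p+p!} ∉ L.
This is a contradiction; hence L is not regular.

a^{p+p!} b^{p+p!}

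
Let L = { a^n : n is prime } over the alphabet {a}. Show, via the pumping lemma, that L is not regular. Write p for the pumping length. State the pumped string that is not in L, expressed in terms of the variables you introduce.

Suppose for contradiction that L is regular, and let p be the pumping length.
Let q be a prime with q ≥ p+2 (infinitely many primes exist), and take w = a^q ∈ L with |w| = q ≥ p.
Write w = xyz as guaranteed by the lemma, with |xy| ≤ p and |y| ≥ 1.
Then y = a^k for some k with 1 ≤ k ≤ p.
Since 1 ≤ k ≤ p, |xz| = q-k. Pump with i = q+1: |xy^{q+1}z| = (q-k)+(q+1)k = q+qk = q(1+k), which is composite (both factors ≥ 2). So xy^{q+1}z = a^{q(1+k)} ∉ L.
This contradicts the pumping lemma, so L is not regular.

a^{q(1+k)}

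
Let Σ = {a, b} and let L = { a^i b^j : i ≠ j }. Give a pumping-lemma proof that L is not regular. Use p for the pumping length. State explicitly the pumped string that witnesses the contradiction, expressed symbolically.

a^{p+p!} b^{p+p!}

Assume L is regular; let p be its pumping constant.
Choose w = a^p b^{p+p!}. Since p ≠ p+p!, w ∈ L; and |w| ≥ p.
Write w = xyz as guaranteed by the lemma, with |xy| ≤ p and |y| > 0.
The first p characters of w are a's, so xy (and hence y) consists only of a's. Write y = a^k, 1 ≤ k ≤ p.
Since 1 ≤ k ≤ p, k divides p!; set t = 1 + p!/k. Then xy^t z has p + (p!/k)·k = p + p! copies of a. Now the a-count equals the b-count, so i ≠ j fails. So xy^t z = a^{p+p!} b^{p+p!} ∉ L.
This contradicts the pumping lemma, so L is not regular.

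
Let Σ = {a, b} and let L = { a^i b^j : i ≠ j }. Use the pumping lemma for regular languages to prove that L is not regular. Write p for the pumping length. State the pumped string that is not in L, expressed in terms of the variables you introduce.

a^{p+p!} b^{p+p!}

Assume L is regular. Let p be the pumping length given by the pumping lemma.
Choose w = a^p b^{p+p!}. Since p ≠ p+p!, w ∈ L; and |w| ≥ p.
By the pumping lemma, w = xyz with |xy| ≤ p and |y| > 0.
Since the first p symbols of w are all a's and |xy| ≤ p, y lies entirely in the leading a-block: y = a^k for some k with 1 ≤ k ≤ p.
Since 1 ≤ k ≤ p, k divides p!; set t = 1 + p!/k. Then xy^t z has p + (p!/k)·k = p + p! copies of a. Now the a-count equals the b-count, so i ≠ j fails. So xy^t z = a^{p+p!} b^{p+p!} ∉ L.
This is a contradiction; hence L is not regular.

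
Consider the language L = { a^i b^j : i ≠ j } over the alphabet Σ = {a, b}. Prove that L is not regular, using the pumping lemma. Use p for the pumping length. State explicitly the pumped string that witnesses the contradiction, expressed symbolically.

Toward a contradiction, assume L is regular with pumping length p.
Choose w = a^p b^{p+p!}. Since p ≠ p+p!, w ∈ L; and |w| ≥ p.
By the pumping lemma, w = xyz with |xy| ≤ p and |y| ≥ 1.
The first p characters of w are a's, so xy (and hence y) consists only of a's. Write y = a^k, 1 ≤ k ≤ p.
Since 1 ≤ k ≤ p, k divides p!; set t = 1 + p!/k. Then xy^t z has p + (p!/k)·k = p + p! copies of a. Now the a-count equals the b-count, so i ≠ j fails. So xy^t z = a^{p+p!} b^{p+p!} ∉ L.
This contradicts the pumping lemma, so L is not regular.

a^{p+p!} b^{p+p!}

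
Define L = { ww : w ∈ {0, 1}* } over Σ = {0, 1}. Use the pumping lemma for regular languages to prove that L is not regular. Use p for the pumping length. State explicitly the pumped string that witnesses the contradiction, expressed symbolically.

0^{p+k} 1^p 0^p 1^p

Suppose for contradiction that L is regular, and let p be the pumping length.
Take w = 0^p 1^p 0^p 1^p = uu where u = 0^p1^p; then w ∈ L and |w| = 4p ≥ p.
The pumping lemma gives a decomposition w = xyz where |xy| ≤ p and y is nonempty.
Since the first p symbols of w are all 0's and |xy| ≤ p, y lies entirely in the leading 0-block: y = 0^k for some k with 1 ≤ k ≤ p.
Pump with i = 2: xy^2z = 0^{p+k} 1^p 0^p 1^p, of length 4p+k. Suppose this equals vv. The string starts with 0 and ends with 1, so v does too; thus the boundary between the two copies of v is a 1→0 transition. There is exactly one such transition, at position 2p+k, so |v| = 2p+k and |vv| = 4p+2k ≠ 4p+k since k ≥ 1. So xy^2z ∉ L.
Contradiction. Therefore L is not regular.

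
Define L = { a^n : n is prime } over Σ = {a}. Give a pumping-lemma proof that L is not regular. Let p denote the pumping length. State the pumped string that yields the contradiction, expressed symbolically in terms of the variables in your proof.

a^{q(1+k)}

Suppose for contradiction that L is regular, and let p be the pumping length.
Let q be a prime with q ≥ p+2 (infinitely many primes exist), and take w = a^q ∈ L with |w| = q ≥ p.
By the pumping lemma, w = xyz with |xy| ≤ p and y is nonempty.
Then y = a^k for some k with 1 ≤ k ≤ p.
Since 1 ≤ k ≤ p, |xz| = q-k. Pump with i = q+1: |xy^{q+1}z| = (q-k)+(q+1)k = q+qk = q(1+k), which is composite (both factors ≥ 2). So xy^{q+1}z = a^{q(1+k)} ∉ L.
Contradiction. Therefore L is not regular.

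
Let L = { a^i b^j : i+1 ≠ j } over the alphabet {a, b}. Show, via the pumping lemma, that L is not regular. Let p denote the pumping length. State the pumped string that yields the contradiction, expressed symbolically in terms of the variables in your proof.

Toward a contradiction, assume L is regular with pumping length p.
Choose w = a^p b^{p+p!+1}. Since p ≠ (p+p!+1)-1 = p+p!, w ∈ L; and |w| ≥ p.
Write w = xyz as guaranteed by the lemma, with |xy| ≤ p and y is nonempty.
Because |xy| ≤ p and w begins with p copies of a, we have y = a^k with 1 ≤ k ≤ p.
Since 1 ≤ k ≤ p, k divides p!; set t = 1 + p!/k. Then xy^t z has p + (p!/k)·k = p + p! copies of a. Now the a-count is p+p! and (b-count)-1 = (p+p!+1)-1 = p+p!, so i+1 ≠ j fails. So xy^t z = a^{p+p!} b^{p+p!+1} ∉ L.
This contradicts the pumping lemma, so L is not regular.

a^{p+p!} b^{p+p!+1}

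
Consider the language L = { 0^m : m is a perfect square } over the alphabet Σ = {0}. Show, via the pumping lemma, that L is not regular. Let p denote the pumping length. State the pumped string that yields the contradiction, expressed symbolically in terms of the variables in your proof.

Assume L is regular. Let p be the pumping length given by the pumping lemma.
Take w = 0^{p²} ∈ L with |w| = p² ≥ p.
Write w = xyz as guaranteed by the lemma, with |xy| ≤ p and |y| > 0.
Then y = 0^k for some k with 1 ≤ k ≤ p.
Pump with i = 2: xy^2z = 0^{p²+k}. Since 1 ≤ k ≤ p, p² < p²+k ≤ p²+p < (p+1)², so p²+k lies strictly between consecutive squares and is not a perfect square. So xy^2z ∉ L.
This contradicts the pumping lemma, so L is not regular.

0^{p²+k}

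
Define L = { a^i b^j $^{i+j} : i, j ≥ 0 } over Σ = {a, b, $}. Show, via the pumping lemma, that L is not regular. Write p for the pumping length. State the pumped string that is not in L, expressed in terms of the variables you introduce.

Assume L is regular. Let p be the pumping length given by the pumping lemma.
Take w = a^p b^p $^{2p} ∈ L (with i=j=p, i+j=2p), |w| = 4p ≥ p.
By the pumping lemma, w = xyz with |xy| ≤ p and |y| > 0.
Because |xy| ≤ p and w begins with p copies of a, we have y = a^k with 1 ≤ k ≤ p.
Consider xy^2z = a^{p+k} b^p $^{2p}. Now the a- and b-counts sum to 2p+k, but the $-count is 2p ≠ 2p+k. So xy^2z ∉ L.
This is a contradiction; hence L is not regular.

a^{p+k} b^p $^{2p}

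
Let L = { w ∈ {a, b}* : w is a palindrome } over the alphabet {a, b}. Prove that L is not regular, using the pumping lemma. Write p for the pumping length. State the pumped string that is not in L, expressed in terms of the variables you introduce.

a^{p+k} b a^p

Assume L is regular. Let p be the pumping length given by the pumping lemma.
Take w = a^p b a^p, a palindrome of length 2p+1 ≥ p.
The pumping lemma gives a decomposition w = xyz where |xy| ≤ p and y is nonempty.
Because |xy| ≤ p and w begins with p copies of a, we have y = a^k with 1 ≤ k ≤ p.
Pump with i = 2: xy^2z = a^{p+k} b a^p. Its reverse is a^p b a^{p+k}, which differs from xy^2z since k ≥ 1. So xy^2z is not a palindrome and xy^2z ∉ L.
Contradiction. Therefore L is not regular.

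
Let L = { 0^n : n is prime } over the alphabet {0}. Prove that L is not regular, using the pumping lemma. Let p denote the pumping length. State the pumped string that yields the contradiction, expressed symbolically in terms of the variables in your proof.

Toward a contradiction, assume L is regular with pumping length p.
Let q be a prime with q ≥ p+2 (infinitely many primes exist), and take w = 0^q ∈ L with |w| = q ≥ p.
Write w = xyz as guaranteed by the lemma, with |xy| ≤ p and |y| ≥ 1.
Then y = 0^k for some k with 1 ≤ k ≤ p.
Since 1 ≤ k ≤ p, |xz| = q-k. Pump with i = q+1: |xy^{q+1}z| = (q-k)+(q+1)k = q+qk = q(1+k), which is composite (both factors ≥ 2). So xy^{q+1}z = 0^{q(1+k)} ∉ L.
This is a contradiction; hence L is not regular.

0^{q(1+k)}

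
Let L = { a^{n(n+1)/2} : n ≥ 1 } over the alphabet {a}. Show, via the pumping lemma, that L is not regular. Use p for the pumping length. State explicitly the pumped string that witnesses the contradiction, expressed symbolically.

Assume L is regular; let p be its pumping constant.
Take w = a^{p(p+1)/2} ∈ L with |w| = p(p+1)/2 ≥ p.
By the pumping lemma, w = xyz with |xy| ≤ p and y is nonempty.
Then y = a^k for some k with 1 ≤ k ≤ p.
Pump with i = 2: xy^2z = a^{p(p+1)/2+k}. Since 1 ≤ k ≤ p, p(p+1)/2 < p(p+1)/2+k ≤ p(p+1)/2+p < (p+1)(p+2)/2, so p(p+1)/2+k is strictly between consecutive triangular numbers. So xy^2z ∉ L.
This contradicts the pumping lemma, so L is not regular.

a^{p(p+1)/2+k}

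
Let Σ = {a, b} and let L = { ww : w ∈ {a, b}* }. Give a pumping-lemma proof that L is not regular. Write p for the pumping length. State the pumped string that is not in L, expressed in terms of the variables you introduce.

Suppose for contradiction that L is regular, and let p be the pumping length.
Take w = a^p b^p a^p b^p = uu where u = a^pb^p; then w ∈ L and |w| = 4p ≥ p.
By the pumping lemma, w = xyz with |xy| ≤ p and |y| ≥ 1.
Since the first p symbols of w are all a's and |xy| ≤ p, y lies entirely in the leading a-block: y = a^k for some k with 1 ≤ k ≤ p.
Pump with i = 2: xy^2z = a^{p+k} b^p a^p b^p, of length 4p+k. Suppose this equals vv. The string starts with a and ends with b, so v does too; thus the boundary between the two copies of v is a b→a transition. There is exactly one such transition, at position 2p+k, so |v| = 2p+k and |vv| = 4p+2k ≠ 4p+k since k ≥ 1. So xy^2z ∉ L.
This contradicts the pumping lemma, so L is not regular.

a^{p+k} b^p a^p b^p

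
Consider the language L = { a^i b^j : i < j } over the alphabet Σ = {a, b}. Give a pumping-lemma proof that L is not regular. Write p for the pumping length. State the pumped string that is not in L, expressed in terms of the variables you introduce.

Toward a contradiction, assume L is regular with pumping length p.
Choose w = a^p b^{p+1} ∈ L, with |w| = 2p+1 ≥ p.
By the pumping lemma, w = xyz with |xy| ≤ p and |y| ≥ 1.
Because |xy| ≤ p and w begins with p copies of a, we have y = a^k with 1 ≤ k ≤ p.
Consider xy^2z = a^{p+k} b^{p+1}. Since k ≥ 1, the a-count p+k is at least p+1, so i < j fails; thus xy^2z ∉ L.
This contradicts the pumping lemma, so L is not regular.

a^{p+k} b^{p+1}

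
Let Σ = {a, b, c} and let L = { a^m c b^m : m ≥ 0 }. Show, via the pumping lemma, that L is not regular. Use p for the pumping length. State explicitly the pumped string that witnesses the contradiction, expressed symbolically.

Suppose for contradiction that L is regular, and let p be the pumping length.
Take w = a^p c b^p ∈ L with |w| = 2p+1 ≥ p.
Write w = xyz as guaranteed by the lemma, with |xy| ≤ p and |y| ≥ 1.
The first p characters of w are a's, so xy (and hence y) consists only of a's. Write y = a^k, 1 ≤ k ≤ p.
Pump with i = 2: xy^2z = a^{p+k} c b^p, which would require p+k = p. But k ≥ 1, so xy^2z ∉ L.
Contradiction. Therefore L is not regular.

a^{p+k} c b^p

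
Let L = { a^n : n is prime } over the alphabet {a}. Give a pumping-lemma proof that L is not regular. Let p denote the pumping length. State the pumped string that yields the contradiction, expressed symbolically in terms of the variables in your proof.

a^{q(1+k)}

Toward a contradiction, assume L is regular with pumping length p.
Let q be a prime with q ≥ p+2 (infinitely many primes exist), and take w = a^q ∈ L with |w| = q ≥ p.
Write w = xyz as guaranteed by the lemma, with |xy| ≤ p and |y| ≥ 1.
Then y = a^k for some k with 1 ≤ k ≤ p.
Since 1 ≤ k ≤ p, |xz| = q-k. Pump with i = q+1: |xy^{q+1}z| = (q-k)+(q+1)k = q+qk = q(1+k), which is composite (both factors ≥ 2). So xy^{q+1}z = a^{q(1+k)} ∉ L.
This contradicts the pumping lemma, so L is not regular.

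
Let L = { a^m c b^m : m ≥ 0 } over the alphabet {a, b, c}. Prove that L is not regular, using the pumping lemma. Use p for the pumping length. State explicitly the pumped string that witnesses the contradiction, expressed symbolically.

a^{p+k} c b^p

Suppose for contradiction that L is regular, and let p be the pumping length.
Take w = a^p c b^p ∈ L with |w| = 2p+1 ≥ p.
Write w = xyz as guaranteed by the lemma, with |xy| ≤ p and y is nonempty.
The first p characters of w are a's, so xy (and hence y) consists only of a's. Write y = a^k, 1 ≤ k ≤ p.
Pump with i = 2: xy^2z = a^{p+k} c b^p, which would require p+k = p. But k ≥ 1, so xy^2z ∉ L.
This is a contradiction; hence L is not regular.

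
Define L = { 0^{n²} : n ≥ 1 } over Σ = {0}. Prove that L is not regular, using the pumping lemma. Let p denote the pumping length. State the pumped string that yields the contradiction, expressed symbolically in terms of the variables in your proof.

0^{p²+k}

Assume L is regular. Let p be the pumping length given by the pumping lemma.
Take w = 0^{p²} ∈ L with |w| = p² ≥ p.
By the pumping lemma, w = xyz with |xy| ≤ p and |y| ≥ 1.
Then y = 0^k for some k with 1 ≤ k ≤ p.
Pump with i = 2: xy^2z = 0^{p²+k}. Since 1 ≤ k ≤ p, p² < p²+k ≤ p²+p < (p+1)², so p²+k lies strictly between consecutive squares and is not a perfect square. So xy^2z ∉ L.
Contradiction. Therefore L is not regular.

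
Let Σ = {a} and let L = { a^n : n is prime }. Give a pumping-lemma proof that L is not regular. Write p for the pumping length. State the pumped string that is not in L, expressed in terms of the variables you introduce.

Assume L is regular; let p be its pumping constant.
Let q be a prime with q ≥ p+2 (infinitely many primes exist), and take w = a^q ∈ L with |w| = q ≥ p.
Write w = xyz as guaranteed by the lemma, with |xy| ≤ p and |y| ≥ 1.
Then y = a^k for some k with 1 ≤ k ≤ p.
Since 1 ≤ k ≤ p, |xz| = q-k. Pump with i = q+1: |xy^{q+1}z| = (q-k)+(q+1)k = q+qk = q(1+k), which is composite (both factors ≥ 2). So xy^{q+1}z = a^{q(1+k)} ∉ L.
This contradicts the pumping lemma, so L is not regular.

a^{q(1+k)}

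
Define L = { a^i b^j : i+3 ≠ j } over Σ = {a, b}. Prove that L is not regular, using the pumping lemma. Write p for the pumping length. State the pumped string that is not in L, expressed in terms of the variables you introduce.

a^{p+p!} b^{p+p!+3}

Suppose for contradiction that L is regular, and let p be the pumping length.
Choose w = a^p b^{p+p!+3}. Since p ≠ (p+p!+3)-3 = p+p!, w ∈ L; and |w| ≥ p.
By the pumping lemma, w = xyz with |xy| ≤ p and y is nonempty.
Since the first p symbols of w are all a's and |xy| ≤ p, y lies entirely in the leading a-block: y = a^k for some k with 1 ≤ k ≤ p.
Since 1 ≤ k ≤ p, k divides p!; set t = 1 + p!/k. Then xy^t z has p + (p!/k)·k = p + p! copies of a. Now the a-count is p+p! and (b-count)-3 = (p+p!+3)-3 = p+p!, so i+3 ≠ j fails. So xy^t z = a^{p+p!} b^{p+p!+3} ∉ L.
Contradiction. Therefore L is not regular.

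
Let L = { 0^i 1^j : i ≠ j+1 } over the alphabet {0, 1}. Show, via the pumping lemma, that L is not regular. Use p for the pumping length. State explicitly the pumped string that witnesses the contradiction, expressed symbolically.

Assume L is regular. Let p be the pumping length given by the pumping lemma.
Choose w = 0^p 1^{p+p!-1}. Since p ≠ (p+p!-1)+1 = p+p!, w ∈ L; and |w| ≥ p.
Write w = xyz as guaranteed by the lemma, with |xy| ≤ p and |y| ≥ 1.
Since the first p symbols of w are all 0's and |xy| ≤ p, y lies entirely in the leading 0-block: y = 0^k for some k with 1 ≤ k ≤ p.
Since 1 ≤ k ≤ p, k divides p!; set t = 1 + p!/k. Then xy^t z has p + (p!/k)·k = p + p! copies of 0. Now the 0-count is p+p! and (1-count)+1 = (p+p!-1)+1 = p+p!, so i ≠ j+1 fails. So xy^t z = 0^{p+p!} 1^{p+p!-1} ∉ L.
This contradicts the pumping lemma, so L is not regular.

0^{p+p!} 1^{p+p!-1}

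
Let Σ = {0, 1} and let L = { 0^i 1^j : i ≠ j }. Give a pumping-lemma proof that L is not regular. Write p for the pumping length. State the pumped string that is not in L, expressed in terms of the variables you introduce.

0^{p+p!} 1^{p+p!}

Assume L is regular; let p be its pumping constant.
Choose w = 0^p 1^{p+p!}. Since p ≠ p+p!, w ∈ L; and |w| ≥ p.
Write w = xyz as guaranteed by the lemma, with |xy| ≤ p and |y| > 0.
Since the first p symbols of w are all 0's and |xy| ≤ p, y lies entirely in the leading 0-block: y = 0^k for some k with 1 ≤ k ≤ p.
Since 1 ≤ k ≤ p, k divides p!; set t = 1 + p!/k. Then xy^t z has p + (p!/k)·k = p + p! copies of 0. Now the 0-count equals the 1-count, so i ≠ j fails. So xy^t z = 0^{p+p!} 1^{p+p!} ∉ L.
This is a contradiction; hence L is not regular.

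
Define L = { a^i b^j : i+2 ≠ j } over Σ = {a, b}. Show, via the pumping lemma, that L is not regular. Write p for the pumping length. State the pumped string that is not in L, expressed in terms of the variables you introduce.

Assume L is regular; let p be its pumping constant.
Choose w = a^p b^{p+p!+2}. Since p ≠ (p+p!+2)-2 = p+p!, w ∈ L; and |w| ≥ p.
Write w = xyz as guaranteed by the lemma, with |xy| ≤ p and y is nonempty.
Because |xy| ≤ p and w begins with p copies of a, we have y = a^k with 1 ≤ k ≤ p.
Since 1 ≤ k ≤ p, k divides p!; set t = 1 + p!/k. Then xy^t z has p + (p!/k)·k = p + p! copies of a. Now the a-count is p+p! and (b-count)-2 = (p+p!+2)-2 = p+p!, so i+2 ≠ j fails. So xy^t z = a^{p+p!} b^{p+p!+2} ∉ L.
This is a contradiction; hence L is not regular.

a^{p+p!} b^{p+p!+2}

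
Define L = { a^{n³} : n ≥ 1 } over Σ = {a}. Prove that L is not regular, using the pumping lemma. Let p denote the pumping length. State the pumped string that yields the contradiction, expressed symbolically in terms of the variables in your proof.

Assume L is regular. Let p be the pumping length given by the pumping lemma.
Take w = a^{p³} ∈ L with |w| = p³ ≥ p.
The pumping lemma gives a decomposition w = xyz where |xy| ≤ p and |y| > 0.
Then y = a^k for some k with 1 ≤ k ≤ p.
Pump with i = 2: xy^2z = a^{p³+k}. Since 1 ≤ k ≤ p, p³ < p³+k ≤ p³+p < p³+3p²+3p+1 = (p+1)³, so p³+k is not a perfect cube. So xy^2z ∉ L.
This contradicts the pumping lemma, so L is not regular.

a^{p³+k}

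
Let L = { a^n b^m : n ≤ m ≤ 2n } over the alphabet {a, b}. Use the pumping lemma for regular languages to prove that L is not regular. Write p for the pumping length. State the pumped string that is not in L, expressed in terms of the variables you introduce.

a^{p+k} b^p

Toward a contradiction, assume L is regular with pumping length p.
Take w = a^p b^p ∈ L (since p ≤ p ≤ 2p), with |w| = 2p ≥ p.
By the pumping lemma, w = xyz with |xy| ≤ p and |y| ≥ 1.
The first p characters of w are a's, so xy (and hence y) consists only of a's. Write y = a^k, 1 ≤ k ≤ p.
Pump with i = 2: xy^2z = a^{p+k} b^p. Now n = p+k > p = m, so the condition n ≤ m fails. Thus xy^2z ∉ L.
This is a contradiction; hence L is not regular.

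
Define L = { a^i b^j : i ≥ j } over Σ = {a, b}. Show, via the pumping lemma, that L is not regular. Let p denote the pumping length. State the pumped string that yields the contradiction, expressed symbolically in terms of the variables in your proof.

a^{p-k} b^p

Suppose for contradiction that L is regular, and let p be the pumping length.
Choose w = a^p b^p ∈ L, with |w| = 2p ≥ p.
By the pumping lemma, w = xyz with |xy| ≤ p and y is nonempty.
Because |xy| ≤ p and w begins with p copies of a, we have y = a^k with 1 ≤ k ≤ p.
Consider xy^0z = xz = a^{p-k} b^p. Since k ≥ 1, the a-count p-k is less than p, so i ≥ j fails; thus xz ∉ L.
This is a contradiction; hence L is not regular.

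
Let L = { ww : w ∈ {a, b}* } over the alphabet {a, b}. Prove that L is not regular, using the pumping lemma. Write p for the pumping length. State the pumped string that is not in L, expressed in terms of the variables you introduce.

Toward a contradiction, assume L is regular with pumping length p.
Take w = a^p b^p a^p b^p = uu where u = a^pb^p; then w ∈ L and |w| = 4p ≥ p.
The pumping lemma gives a decomposition w = xyz where |xy| ≤ p and |y| > 0.
The first p characters of w are a's, so xy (and hence y) consists only of a's. Write y = a^k, 1 ≤ k ≤ p.
Pump with i = 2: xy^2z = a^{p+k} b^p a^p b^p, of length 4p+k. Suppose this equals vv. The string starts with a and ends with b, so v does too; thus the boundary between the two copies of v is a b→a transition. There is exactly one such transition, at position 2p+k, so |v| = 2p+k and |vv| = 4p+2k ≠ 4p+k since k ≥ 1. So xy^2z ∉ L.
This is a contradiction; hence L is not regular.

a^{p+k} b^p a^p b^p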